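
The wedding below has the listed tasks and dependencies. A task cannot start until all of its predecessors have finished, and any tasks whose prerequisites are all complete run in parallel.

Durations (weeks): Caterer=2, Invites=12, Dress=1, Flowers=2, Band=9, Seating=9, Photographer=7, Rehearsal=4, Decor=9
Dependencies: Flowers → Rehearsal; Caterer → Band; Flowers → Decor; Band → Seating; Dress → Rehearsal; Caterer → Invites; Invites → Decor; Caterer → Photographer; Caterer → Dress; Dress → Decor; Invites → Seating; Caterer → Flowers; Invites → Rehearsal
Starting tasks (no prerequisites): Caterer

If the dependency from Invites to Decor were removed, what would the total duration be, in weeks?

Original critical path: Caterer→Invites→Seating = 2+12+9 = 23 ⇒ 23 weeks.
Without Invites→Decor, Decor's earliest start moves from 14 to 4.
After: Caterer→Invites→Seating = 2+12+9 = 23 → 23 weeks.

23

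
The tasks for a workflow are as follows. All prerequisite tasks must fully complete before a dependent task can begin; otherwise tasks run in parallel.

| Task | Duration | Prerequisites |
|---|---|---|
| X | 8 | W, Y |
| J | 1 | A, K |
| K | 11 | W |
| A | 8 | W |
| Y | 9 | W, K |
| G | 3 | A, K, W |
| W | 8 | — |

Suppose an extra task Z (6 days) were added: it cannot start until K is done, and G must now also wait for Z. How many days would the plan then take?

Originally the plan takes 36 days.
With Z inserted, G now waits for max(A, K, W, Z).
New critical path: W→K→Y→X = 8+11+9+8 = 36 ⇒ 36 days.

36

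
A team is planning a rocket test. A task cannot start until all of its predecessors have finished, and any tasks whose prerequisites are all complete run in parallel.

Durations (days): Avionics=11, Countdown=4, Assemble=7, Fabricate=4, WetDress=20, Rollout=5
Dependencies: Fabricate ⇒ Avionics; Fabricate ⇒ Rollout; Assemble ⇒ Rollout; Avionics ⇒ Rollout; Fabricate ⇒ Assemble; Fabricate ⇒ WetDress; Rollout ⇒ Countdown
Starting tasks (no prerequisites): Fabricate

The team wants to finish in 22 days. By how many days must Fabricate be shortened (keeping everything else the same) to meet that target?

Current finish: 24 days; target: 22.
Fabricate is on every critical path, so each day cut from Fabricate cuts the finish by one (this holds down to a finish of 21).
Need 24 − 22 = 2 days off Fabricate → Fabricate becomes 2 days, finish becomes 22.

2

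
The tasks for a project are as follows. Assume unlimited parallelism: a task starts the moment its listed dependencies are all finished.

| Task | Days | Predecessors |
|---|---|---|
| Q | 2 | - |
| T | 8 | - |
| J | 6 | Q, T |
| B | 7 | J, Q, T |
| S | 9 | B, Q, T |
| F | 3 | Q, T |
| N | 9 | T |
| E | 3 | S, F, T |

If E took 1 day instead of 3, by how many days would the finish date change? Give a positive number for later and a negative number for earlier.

Actual critical path: T→J→B→S→E = 8+6+7+9+3 = 33 ⇒ 33 days.
Since E is critical, the -2 change carries straight to that chain (now 31 days).
The critical path is still T→J→B→S→E; finish is now 31 days.
Change in finish: 31 − 33 = -2 days.

-2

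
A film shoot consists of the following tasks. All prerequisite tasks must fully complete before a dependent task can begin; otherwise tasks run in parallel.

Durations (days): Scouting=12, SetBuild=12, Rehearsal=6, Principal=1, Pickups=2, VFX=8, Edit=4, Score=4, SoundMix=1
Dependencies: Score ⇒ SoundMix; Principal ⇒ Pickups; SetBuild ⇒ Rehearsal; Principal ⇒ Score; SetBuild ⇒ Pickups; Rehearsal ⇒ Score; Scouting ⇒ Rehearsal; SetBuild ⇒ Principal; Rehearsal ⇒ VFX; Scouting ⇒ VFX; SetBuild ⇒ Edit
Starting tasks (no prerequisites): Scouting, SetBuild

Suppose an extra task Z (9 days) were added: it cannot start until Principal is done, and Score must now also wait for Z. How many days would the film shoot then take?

Originally the film shoot takes 26 days.
With Z inserted, Score now waits for max(Rehearsal, Principal, Z).
New critical path: SetBuild→Principal→Z→Score→SoundMix = 12+1+9+4+1 = 27 ⇒ 27 days.

27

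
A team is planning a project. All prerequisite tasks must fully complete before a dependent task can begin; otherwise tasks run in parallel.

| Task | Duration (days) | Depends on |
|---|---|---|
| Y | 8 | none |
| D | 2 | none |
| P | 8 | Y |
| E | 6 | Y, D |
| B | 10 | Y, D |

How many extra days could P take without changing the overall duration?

2

Critical path: Y→B = 8+10 = 18, so the finish is 18 days.
The longest chain containing P totals 16 days.
Slack of P = 10 − 8 = 2 days.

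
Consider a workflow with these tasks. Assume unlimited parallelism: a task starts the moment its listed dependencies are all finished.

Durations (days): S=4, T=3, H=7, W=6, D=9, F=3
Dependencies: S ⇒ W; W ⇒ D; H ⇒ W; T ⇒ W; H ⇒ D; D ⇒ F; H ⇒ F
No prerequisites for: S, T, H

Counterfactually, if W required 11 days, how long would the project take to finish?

As given, the longest chain is H→W→D→F = 7+6+9+3 = 25, so the finish is 25 days.
W lies on that path, so at 11 days the path becomes 30 days.
That remains the longest chain; total 30 days.

30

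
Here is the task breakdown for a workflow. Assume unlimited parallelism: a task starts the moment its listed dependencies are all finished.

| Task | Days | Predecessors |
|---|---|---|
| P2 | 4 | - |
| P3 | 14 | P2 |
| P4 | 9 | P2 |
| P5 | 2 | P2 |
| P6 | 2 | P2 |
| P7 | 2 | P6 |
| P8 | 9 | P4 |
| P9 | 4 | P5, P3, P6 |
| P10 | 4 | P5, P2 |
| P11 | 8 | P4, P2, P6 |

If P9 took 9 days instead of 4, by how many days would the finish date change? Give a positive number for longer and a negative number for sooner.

As given, the longest chain is P2→P3→P9 = 4+14+4 = 22, so the finish is 22 days.
P9 is on the critical path; changing it to 9 makes that path 27 days.
The critical path is still P2→P3→P9; finish is now 27 days.
Change in finish: 27 − 22 = +5 days.

5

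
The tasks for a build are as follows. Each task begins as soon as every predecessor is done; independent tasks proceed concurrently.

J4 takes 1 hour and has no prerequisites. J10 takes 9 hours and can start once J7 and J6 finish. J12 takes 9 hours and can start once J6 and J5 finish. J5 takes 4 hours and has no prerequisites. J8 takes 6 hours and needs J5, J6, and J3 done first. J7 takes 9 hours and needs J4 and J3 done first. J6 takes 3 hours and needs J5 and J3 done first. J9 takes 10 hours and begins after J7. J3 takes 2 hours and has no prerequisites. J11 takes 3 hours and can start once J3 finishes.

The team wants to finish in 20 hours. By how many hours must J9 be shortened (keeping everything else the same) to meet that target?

Current finish: 21 hours; target: 20.
J9 is on every critical path, so each hour cut from J9 cuts the finish by one (this holds down to a finish of 20).
Need 21 − 20 = 1 hour off J9 → J9 becomes 9 hours, finish becomes 20.

1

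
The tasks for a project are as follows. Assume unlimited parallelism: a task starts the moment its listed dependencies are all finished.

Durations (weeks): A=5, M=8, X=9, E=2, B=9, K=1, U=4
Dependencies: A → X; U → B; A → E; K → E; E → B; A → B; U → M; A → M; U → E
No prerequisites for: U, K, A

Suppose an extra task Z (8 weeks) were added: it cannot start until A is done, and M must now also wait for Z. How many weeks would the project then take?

Originally the project takes 16 weeks.
With Z inserted, M now waits for max(U, A, Z).
New critical path: A→Z→M = 5+8+8 = 21 ⇒ 21 weeks.

21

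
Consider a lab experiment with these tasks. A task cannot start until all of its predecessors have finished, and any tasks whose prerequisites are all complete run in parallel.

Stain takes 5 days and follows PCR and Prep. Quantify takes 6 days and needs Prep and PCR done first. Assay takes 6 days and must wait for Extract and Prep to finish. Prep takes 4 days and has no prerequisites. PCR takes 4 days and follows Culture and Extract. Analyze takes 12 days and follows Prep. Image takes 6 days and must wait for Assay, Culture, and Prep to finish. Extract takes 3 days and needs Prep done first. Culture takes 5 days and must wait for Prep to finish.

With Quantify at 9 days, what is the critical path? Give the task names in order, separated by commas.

Prep, Culture, PCR, Quantify

Critical path before the change: Prep→Culture→PCR→Quantify = 4+5+4+6 = 19 giving 19 days.
Quantify lies on that path, so at 9 days the path becomes 22 days.
That remains the longest chain; total 22 days.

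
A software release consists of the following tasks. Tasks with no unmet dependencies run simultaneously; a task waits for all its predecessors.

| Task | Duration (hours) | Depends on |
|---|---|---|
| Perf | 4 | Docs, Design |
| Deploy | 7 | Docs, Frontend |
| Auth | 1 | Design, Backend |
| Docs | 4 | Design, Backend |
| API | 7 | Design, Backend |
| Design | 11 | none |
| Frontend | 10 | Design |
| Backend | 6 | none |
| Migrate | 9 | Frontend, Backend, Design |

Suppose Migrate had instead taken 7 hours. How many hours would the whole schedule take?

28

The binding path is Design→Frontend→Migrate = 11+10+9 = 30; finish at 30 hours.
Migrate lies on that path, so at 7 hours the path becomes 28 hours.
New critical path: Design→Frontend→Deploy = 11+10+7 = 28 ⇒ 28 hours.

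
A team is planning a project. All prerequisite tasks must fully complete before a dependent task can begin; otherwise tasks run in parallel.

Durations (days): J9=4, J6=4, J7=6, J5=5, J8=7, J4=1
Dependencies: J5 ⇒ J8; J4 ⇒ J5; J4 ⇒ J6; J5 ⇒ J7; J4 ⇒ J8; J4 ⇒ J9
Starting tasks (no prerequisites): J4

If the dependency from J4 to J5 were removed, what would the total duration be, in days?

12

With the dependency in place, J4→J5→J8 = 1+5+7 = 13 sets the finish at 13 days.
Without J4→J5, J5's earliest start moves from 1 to 0.
After: J5→J8 = 5+7 = 12 → 12 days.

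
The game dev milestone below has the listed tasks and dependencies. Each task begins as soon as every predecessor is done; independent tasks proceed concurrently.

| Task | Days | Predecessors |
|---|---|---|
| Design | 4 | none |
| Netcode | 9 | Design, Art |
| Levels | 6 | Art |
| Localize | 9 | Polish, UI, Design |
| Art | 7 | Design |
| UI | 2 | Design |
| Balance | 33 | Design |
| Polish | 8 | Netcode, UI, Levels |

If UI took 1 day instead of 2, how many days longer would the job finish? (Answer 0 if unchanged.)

0

Critical path before the change: Design→Art→Netcode→Polish→Localize = 4+7+9+8+9 = 37 giving 37 days.
UI is off the critical path — its longest chain is 23 days, giving 14 of slack.
That remains the longest chain; total 37 days.
Change in finish: 37 − 37 = +0 days.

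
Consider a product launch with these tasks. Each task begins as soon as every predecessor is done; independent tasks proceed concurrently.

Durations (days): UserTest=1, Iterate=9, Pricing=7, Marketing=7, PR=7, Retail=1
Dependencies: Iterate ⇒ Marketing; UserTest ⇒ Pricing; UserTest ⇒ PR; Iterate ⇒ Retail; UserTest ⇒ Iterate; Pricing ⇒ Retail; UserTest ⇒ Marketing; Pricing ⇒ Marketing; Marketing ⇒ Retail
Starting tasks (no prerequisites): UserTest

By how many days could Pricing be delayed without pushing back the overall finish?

UserTest→Iterate→Marketing→Retail = 1+9+7+1 = 18 sets the makespan at 18 days.
Longest path through Pricing: 16 days (earliest finish 8, latest finish 10).
So Pricing can slip 10 − 8 = 2 days.

2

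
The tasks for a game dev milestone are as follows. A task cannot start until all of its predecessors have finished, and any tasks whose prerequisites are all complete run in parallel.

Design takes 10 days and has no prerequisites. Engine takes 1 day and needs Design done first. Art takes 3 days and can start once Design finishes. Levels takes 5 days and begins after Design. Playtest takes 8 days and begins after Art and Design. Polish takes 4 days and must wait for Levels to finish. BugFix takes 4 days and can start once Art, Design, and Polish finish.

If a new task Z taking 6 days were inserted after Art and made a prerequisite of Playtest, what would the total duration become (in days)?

27

Originally the project takes 23 days.
With Z inserted, Playtest now waits for max(Art, Design, Z).
New critical path: Design→Art→Z→Playtest = 10+3+6+8 = 27 ⇒ 27 days.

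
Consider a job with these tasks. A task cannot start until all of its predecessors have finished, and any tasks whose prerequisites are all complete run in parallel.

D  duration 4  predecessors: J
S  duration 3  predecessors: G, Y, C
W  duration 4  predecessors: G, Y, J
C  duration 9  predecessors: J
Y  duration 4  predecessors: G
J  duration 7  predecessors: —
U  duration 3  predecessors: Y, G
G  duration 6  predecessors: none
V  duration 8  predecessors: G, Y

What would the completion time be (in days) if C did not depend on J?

With the dependency in place, J→C→S = 7+9+3 = 19 sets the finish at 19 days.
Without J→C, C's earliest start moves from 7 to 0.
New critical path: G→Y→V = 6+4+8 = 18 ⇒ 18 days.

18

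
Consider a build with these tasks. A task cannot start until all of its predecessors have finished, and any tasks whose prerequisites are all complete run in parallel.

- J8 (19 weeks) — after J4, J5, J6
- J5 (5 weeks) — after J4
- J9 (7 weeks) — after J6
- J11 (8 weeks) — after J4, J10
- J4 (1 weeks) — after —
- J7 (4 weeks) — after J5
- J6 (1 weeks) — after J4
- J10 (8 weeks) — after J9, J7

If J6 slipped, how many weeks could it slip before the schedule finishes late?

1

J4→J5→J7→J10→J11 = 1+5+4+8+8 = 26 sets the makespan at 26 weeks.
Longest path through J6: 25 weeks (earliest finish 2, latest finish 3).
Slack of J6 = 2 − 1 = 1 week.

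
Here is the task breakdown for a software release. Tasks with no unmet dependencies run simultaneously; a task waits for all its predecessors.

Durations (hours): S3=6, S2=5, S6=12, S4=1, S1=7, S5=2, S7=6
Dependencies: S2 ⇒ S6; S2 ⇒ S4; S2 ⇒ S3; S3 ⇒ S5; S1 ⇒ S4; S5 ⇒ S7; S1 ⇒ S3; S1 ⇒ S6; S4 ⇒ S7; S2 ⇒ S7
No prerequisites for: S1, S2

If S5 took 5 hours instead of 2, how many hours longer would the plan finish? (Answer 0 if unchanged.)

Baseline: S1→S3→S5→S7 = 7+6+2+6 = 21 → 21 hours.
S5 is on the critical path; changing it to 5 makes that path 24 hours.
That remains the longest chain; total 24 hours.
Change in finish: 24 − 21 = +3 hours.

3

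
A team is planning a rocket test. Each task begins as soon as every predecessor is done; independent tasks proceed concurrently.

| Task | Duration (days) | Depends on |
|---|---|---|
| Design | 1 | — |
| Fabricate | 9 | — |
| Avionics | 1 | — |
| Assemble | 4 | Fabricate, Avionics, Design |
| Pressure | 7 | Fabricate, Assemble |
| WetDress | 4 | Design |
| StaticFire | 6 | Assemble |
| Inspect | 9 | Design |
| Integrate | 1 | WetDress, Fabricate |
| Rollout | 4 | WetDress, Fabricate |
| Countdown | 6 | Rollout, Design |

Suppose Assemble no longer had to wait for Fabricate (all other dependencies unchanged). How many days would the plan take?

Original critical path: Fabricate→Assemble→Pressure = 9+4+7 = 20 ⇒ 20 days.
Without Fabricate→Assemble, Assemble's earliest start moves from 9 to 1.
After: Fabricate→Rollout→Countdown = 9+4+6 = 19 → 19 days.

19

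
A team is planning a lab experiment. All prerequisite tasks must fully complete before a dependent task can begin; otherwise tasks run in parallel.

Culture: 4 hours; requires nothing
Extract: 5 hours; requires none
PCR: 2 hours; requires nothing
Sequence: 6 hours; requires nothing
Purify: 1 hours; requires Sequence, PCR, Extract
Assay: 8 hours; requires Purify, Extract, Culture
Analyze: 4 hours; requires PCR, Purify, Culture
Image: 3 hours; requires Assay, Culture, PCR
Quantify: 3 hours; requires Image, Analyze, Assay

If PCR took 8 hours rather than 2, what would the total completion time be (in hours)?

Actual critical path: Sequence→Purify→Assay→Image→Quantify = 6+1+8+3+3 = 21 ⇒ 21 hours.
PCR is off the critical path — its longest chain is 17 hours, giving 4 of slack.
Now PCR→Purify→Assay→Image→Quantify = 8+1+8+3+3 = 23 is longest, so the finish becomes 23 hours.

23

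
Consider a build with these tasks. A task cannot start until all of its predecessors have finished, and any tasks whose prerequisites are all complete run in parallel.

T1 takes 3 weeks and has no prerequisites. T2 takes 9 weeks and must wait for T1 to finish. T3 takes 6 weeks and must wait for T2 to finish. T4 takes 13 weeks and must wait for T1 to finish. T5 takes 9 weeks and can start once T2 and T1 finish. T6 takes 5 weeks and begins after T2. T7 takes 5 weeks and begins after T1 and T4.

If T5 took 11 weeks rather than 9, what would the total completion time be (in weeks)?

As given, the longest chain is T1→T2→T5 = 3+9+9 = 21, so the finish is 21 weeks.
T5 is on the critical path; changing it to 11 makes that path 23 weeks.
The critical path is still T1→T2→T5; finish is now 23 weeks.

23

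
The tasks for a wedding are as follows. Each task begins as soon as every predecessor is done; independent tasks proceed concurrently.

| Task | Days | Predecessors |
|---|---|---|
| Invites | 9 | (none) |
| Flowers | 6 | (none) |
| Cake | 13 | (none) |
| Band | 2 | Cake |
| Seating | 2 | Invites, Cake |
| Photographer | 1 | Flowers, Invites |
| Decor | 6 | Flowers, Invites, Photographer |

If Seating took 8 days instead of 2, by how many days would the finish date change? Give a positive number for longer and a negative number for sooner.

Actual critical path: Invites→Photographer→Decor = 9+1+6 = 16 ⇒ 16 days.
Seating has 1 day of float (longest path through it is 15).
The binding chain switches to Cake→Seating = 13+8 = 21; finish 21 days.
Change in finish: 21 − 16 = +5 days.

5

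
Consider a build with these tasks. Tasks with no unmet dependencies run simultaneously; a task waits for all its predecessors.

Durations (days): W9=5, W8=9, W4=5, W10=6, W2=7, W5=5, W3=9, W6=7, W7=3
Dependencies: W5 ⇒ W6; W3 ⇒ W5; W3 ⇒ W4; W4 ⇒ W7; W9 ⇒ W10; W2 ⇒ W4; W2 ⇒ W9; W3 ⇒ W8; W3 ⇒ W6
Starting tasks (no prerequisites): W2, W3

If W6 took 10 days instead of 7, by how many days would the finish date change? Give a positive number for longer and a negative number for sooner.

Actual critical path: W3→W5→W6 = 9+5+7 = 21 ⇒ 21 days.
W6 is on the critical path; changing it to 10 makes that path 24 days.
That remains the longest chain; total 24 days.
Change in finish: 24 − 21 = +3 days.

3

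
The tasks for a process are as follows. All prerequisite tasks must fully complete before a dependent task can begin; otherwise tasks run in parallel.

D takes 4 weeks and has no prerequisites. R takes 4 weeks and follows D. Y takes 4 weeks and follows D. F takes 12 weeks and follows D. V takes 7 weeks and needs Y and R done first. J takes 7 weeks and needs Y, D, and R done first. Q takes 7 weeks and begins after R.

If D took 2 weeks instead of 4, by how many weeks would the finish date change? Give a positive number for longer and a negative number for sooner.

-2

As given, the longest chain is D→F = 4+12 = 16, so the finish is 16 weeks.
D lies on that path, so at 2 weeks the path becomes 14 weeks.
That remains the longest chain; total 14 weeks.
Change in finish: 14 − 16 = -2 weeks.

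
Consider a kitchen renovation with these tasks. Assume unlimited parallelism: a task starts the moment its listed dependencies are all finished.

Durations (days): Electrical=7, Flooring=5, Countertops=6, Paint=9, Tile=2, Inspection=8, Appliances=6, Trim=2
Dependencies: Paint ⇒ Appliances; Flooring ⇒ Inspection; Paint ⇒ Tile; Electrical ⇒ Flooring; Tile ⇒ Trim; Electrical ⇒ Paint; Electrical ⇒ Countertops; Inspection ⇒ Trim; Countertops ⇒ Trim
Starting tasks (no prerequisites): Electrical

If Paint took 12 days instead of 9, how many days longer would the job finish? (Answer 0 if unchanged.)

3

Critical path before the change: Electrical→Paint→Appliances = 7+9+6 = 22 giving 22 days.
Paint is on the critical path; changing it to 12 makes that path 25 days.
The critical path is still Electrical→Paint→Appliances; finish is now 25 days.
Change in finish: 25 − 22 = +3 days.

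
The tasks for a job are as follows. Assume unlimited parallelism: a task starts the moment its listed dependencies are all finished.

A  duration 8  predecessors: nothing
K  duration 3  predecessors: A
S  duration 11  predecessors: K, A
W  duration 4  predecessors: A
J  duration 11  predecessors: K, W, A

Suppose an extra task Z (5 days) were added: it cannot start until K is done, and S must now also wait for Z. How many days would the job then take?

Originally the job takes 23 days.
With Z inserted, S now waits for max(K, A, Z).
New critical path: A→K→Z→S = 8+3+5+11 = 27 ⇒ 27 days.

27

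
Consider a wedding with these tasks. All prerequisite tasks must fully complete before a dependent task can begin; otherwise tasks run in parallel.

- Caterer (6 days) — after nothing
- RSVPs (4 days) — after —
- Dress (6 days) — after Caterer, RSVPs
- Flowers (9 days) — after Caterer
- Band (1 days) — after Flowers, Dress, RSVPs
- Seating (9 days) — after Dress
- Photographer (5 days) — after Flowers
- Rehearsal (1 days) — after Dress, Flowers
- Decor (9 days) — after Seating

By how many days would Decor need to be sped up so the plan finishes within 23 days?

Current finish: 30 days; target: 23.
Decor is on every critical path, so each day cut from Decor cuts the finish by one (this holds down to a finish of 22).
Need 30 − 23 = 7 days off Decor → Decor becomes 2 days, finish becomes 23.

7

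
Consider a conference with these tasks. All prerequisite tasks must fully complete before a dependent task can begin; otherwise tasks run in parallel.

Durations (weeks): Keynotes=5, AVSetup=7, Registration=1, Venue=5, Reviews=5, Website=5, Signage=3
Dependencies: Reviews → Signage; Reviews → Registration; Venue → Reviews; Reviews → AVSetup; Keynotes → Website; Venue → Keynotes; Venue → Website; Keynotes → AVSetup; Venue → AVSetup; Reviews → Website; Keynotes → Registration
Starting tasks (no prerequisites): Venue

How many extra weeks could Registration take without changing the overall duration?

6

Critical path: Venue→Reviews→AVSetup = 5+5+7 = 17, so the finish is 17 weeks.
Longest path through Registration: 11 weeks (earliest finish 11, latest finish 17).
Float = 17 − 11 = 6.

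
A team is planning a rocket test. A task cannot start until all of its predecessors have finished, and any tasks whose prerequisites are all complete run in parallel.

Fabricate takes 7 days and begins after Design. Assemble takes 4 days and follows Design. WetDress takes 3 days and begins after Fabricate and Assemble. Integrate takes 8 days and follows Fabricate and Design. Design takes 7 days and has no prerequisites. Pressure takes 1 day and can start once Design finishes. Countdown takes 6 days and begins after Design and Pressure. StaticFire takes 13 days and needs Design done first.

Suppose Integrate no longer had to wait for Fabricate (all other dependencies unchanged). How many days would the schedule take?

With the dependency in place, Design→Fabricate→Integrate = 7+7+8 = 22 sets the finish at 22 days.
Without Fabricate→Integrate, Integrate's earliest start moves from 14 to 7.
The longest chain is now Design→StaticFire = 7+13 = 20, so the schedule takes 20 days.

20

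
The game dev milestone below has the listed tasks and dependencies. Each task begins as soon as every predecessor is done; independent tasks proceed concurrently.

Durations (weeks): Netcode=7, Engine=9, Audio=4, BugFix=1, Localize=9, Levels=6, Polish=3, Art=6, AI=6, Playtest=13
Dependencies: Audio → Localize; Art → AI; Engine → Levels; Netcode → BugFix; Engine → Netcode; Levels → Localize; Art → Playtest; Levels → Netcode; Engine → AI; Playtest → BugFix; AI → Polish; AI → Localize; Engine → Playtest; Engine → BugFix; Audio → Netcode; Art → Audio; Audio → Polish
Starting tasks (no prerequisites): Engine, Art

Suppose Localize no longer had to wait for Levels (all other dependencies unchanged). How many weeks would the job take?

24

Before: longest chain Engine→Levels→Localize = 9+6+9 = 24, finish 24.
Dropping Levels→Localize doesn't change Localize's earliest start (15); another predecessor still binds.
New critical path: Engine→AI→Localize = 9+6+9 = 24 ⇒ 24 weeks.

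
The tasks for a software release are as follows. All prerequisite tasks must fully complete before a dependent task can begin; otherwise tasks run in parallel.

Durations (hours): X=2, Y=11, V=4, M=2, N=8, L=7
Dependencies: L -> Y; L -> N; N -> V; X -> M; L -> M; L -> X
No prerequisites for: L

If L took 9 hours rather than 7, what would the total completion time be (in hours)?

Critical path before the change: L→N→V = 7+8+4 = 19 giving 19 hours.
L is on the critical path; changing it to 9 makes that path 21 hours.
The critical path is still L→N→V; finish is now 21 hours.

21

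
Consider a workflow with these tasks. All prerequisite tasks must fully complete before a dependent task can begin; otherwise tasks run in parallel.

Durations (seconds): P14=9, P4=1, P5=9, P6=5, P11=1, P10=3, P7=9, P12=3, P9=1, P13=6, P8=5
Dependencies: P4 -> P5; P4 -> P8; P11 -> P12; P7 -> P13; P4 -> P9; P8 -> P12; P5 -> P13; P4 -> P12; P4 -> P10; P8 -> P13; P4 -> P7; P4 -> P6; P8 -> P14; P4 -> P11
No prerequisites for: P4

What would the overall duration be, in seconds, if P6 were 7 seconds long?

16

The binding path is P4→P5→P13 = 1+9+6 = 16; finish at 16 seconds.
The longest path through P6 is only 6 seconds, so P6 has float 10.
No other chain overtakes it, so the finish is 16 seconds.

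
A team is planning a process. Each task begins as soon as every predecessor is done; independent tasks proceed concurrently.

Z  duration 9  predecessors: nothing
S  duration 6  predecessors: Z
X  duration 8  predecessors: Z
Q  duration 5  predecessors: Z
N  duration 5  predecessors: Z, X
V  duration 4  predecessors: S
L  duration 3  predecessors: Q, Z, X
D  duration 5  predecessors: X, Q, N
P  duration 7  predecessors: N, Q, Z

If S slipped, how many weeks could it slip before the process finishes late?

Critical path: Z→X→N→P = 9+8+5+7 = 29, so the finish is 29 weeks.
The longest chain containing S totals 19 weeks.
So S can slip 25 − 15 = 10 weeks.

10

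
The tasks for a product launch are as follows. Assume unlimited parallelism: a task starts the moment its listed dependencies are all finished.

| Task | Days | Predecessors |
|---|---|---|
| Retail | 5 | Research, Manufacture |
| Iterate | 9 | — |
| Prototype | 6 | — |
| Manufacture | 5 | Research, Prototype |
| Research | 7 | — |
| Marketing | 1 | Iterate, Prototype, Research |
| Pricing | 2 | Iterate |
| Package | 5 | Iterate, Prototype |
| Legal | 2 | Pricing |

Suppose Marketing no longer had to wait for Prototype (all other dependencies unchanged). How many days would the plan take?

17

Before: longest chain Research→Manufacture→Retail = 7+5+5 = 17, finish 17.
Dropping Prototype→Marketing doesn't change Marketing's earliest start (9); another predecessor still binds.
The longest chain is now Research→Manufacture→Retail = 7+5+5 = 17, so the plan takes 17 days.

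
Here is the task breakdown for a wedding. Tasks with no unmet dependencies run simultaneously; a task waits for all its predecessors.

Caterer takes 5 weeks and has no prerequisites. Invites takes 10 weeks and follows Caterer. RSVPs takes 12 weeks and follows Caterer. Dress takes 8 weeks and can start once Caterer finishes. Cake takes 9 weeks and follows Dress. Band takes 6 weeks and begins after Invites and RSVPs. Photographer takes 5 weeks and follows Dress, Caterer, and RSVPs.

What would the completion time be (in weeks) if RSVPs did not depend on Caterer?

22

With the dependency in place, Caterer→RSVPs→Band = 5+12+6 = 23 sets the finish at 23 weeks.
Without Caterer→RSVPs, RSVPs's earliest start moves from 5 to 0.
New critical path: Caterer→Dress→Cake = 5+8+9 = 22 ⇒ 22 weeks.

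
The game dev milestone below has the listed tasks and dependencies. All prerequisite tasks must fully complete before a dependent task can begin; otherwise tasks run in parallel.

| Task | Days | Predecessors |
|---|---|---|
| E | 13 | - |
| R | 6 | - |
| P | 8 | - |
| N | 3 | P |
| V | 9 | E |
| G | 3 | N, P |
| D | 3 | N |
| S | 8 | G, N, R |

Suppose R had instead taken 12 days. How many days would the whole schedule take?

22

The binding path is E→V = 13+9 = 22; finish at 22 days.
R is off the critical path — its longest chain is 14 days, giving 8 of slack.
No other chain overtakes it, so the finish is 22 days.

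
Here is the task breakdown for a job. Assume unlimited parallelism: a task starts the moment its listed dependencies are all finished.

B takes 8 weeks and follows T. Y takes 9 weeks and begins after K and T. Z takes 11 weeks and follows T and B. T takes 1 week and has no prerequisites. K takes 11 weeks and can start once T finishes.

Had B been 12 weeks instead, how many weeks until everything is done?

24

As given, the longest chain is T→K→Y = 1+11+9 = 21, so the finish is 21 weeks.
B is off the critical path — its longest chain is 20 weeks, giving 1 of slack.
Now T→B→Z = 1+12+11 = 24 is longest, so the finish becomes 24 weeks.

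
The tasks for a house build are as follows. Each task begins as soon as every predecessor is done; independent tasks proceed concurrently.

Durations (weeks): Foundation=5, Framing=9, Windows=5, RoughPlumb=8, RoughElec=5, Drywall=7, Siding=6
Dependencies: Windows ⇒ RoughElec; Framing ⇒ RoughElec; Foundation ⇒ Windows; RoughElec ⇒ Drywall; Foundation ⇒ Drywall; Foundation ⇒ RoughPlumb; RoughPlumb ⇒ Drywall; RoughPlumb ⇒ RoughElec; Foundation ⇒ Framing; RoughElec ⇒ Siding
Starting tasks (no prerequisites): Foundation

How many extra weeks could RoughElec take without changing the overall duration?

Critical path: Foundation→Framing→RoughElec→Drywall = 5+9+5+7 = 26, so the finish is 26 weeks.
RoughElec finishes as early as 19 and must finish by 19.
Slack of RoughElec = 14 − 14 = 0 weeks.

0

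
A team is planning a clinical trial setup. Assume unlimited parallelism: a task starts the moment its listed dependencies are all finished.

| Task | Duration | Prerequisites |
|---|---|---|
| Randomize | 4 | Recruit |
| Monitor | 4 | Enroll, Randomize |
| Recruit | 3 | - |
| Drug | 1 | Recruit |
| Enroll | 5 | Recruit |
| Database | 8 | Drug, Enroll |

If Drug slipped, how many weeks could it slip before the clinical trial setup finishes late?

4

Recruit→Enroll→Database = 3+5+8 = 16 sets the makespan at 16 weeks.
The longest chain containing Drug totals 12 weeks.
Slack of Drug = 7 − 3 = 4 weeks.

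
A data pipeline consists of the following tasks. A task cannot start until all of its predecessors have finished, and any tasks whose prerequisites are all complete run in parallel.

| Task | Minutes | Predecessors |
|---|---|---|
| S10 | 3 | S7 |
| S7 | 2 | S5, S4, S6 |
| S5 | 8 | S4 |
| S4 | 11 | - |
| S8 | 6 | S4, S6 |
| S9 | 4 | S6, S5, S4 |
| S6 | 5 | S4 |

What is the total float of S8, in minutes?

2

S4→S5→S7→S10 = 11+8+2+3 = 24 sets the makespan at 24 minutes.
S8 finishes as early as 22 and must finish by 24.
Float = 24 − 22 = 2.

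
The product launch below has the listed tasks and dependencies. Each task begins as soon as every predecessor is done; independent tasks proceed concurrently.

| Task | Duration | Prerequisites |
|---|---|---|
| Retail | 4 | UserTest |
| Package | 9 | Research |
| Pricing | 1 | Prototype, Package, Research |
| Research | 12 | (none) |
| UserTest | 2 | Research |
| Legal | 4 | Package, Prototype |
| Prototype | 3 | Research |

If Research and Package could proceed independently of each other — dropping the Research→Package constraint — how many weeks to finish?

19

Before: longest chain Research→Package→Legal = 12+9+4 = 25, finish 25.
Without Research→Package, Package's earliest start moves from 12 to 0.
The longest chain is now Research→Prototype→Legal = 12+3+4 = 19, so the plan takes 19 weeks.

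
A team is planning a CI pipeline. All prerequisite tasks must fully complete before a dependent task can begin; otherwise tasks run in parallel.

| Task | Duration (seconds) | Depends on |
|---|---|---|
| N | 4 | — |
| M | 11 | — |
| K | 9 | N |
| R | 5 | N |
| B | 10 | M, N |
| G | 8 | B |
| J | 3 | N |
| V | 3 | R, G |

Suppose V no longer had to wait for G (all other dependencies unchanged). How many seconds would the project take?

29

With the dependency in place, M→B→G→V = 11+10+8+3 = 32 sets the finish at 32 seconds.
Without G→V, V's earliest start moves from 29 to 9.
New critical path: M→B→G = 11+10+8 = 29 ⇒ 29 seconds.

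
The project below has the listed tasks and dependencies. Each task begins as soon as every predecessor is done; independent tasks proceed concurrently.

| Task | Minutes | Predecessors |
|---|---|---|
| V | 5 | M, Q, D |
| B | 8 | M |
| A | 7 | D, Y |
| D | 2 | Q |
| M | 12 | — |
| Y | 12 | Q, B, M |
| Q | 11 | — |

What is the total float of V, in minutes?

The longest chain is M→B→Y→A = 12+8+12+7 = 39; overall finish 39 minutes.
Longest path through V: 18 minutes (earliest finish 18, latest finish 39).
Slack of V = 34 − 13 = 21 minutes.

21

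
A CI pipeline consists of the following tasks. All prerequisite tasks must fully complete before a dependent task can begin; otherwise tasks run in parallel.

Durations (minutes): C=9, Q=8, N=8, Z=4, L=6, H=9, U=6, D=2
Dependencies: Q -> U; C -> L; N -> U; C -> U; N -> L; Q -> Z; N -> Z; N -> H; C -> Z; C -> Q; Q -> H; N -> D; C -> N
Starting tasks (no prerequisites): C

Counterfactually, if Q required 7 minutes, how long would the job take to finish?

Critical path before the change: C→Q→H = 9+8+9 = 26 giving 26 minutes.
Q lies on that path, so at 7 minutes the path becomes 25 minutes.
The binding chain switches to C→N→H = 9+8+9 = 26; finish 26 minutes.

26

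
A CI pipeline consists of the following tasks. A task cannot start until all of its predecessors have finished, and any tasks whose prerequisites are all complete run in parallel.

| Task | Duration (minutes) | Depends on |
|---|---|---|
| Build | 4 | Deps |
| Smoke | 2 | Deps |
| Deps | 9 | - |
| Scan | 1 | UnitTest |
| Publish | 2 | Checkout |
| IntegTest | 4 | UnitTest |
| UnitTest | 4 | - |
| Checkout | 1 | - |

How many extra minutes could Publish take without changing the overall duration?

10

Deps→Build = 9+4 = 13 sets the makespan at 13 minutes.
Publish finishes as early as 3 and must finish by 13.
Float = 13 − 3 = 10.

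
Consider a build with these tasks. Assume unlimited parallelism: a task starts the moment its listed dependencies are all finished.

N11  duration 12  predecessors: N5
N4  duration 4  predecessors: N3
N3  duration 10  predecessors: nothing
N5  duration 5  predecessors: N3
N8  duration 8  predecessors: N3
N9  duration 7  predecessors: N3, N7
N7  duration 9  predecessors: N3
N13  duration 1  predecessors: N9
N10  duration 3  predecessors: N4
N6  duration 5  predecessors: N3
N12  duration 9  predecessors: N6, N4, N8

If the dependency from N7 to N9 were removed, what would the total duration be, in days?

27

Before: longest chain N3→N5→N11 = 10+5+12 = 27, finish 27.
Without N7→N9, N9's earliest start moves from 19 to 10.
After: N3→N5→N11 = 10+5+12 = 27 → 27 days.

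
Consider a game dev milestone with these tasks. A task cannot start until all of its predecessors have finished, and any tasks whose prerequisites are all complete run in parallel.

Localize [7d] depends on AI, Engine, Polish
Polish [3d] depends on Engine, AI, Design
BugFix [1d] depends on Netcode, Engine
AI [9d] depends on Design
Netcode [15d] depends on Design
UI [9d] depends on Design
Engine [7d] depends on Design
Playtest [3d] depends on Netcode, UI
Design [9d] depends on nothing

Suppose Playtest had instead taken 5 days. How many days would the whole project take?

Actual critical path: Design→AI→Polish→Localize = 9+9+3+7 = 28 ⇒ 28 days.
The longest path through Playtest is only 27 days, so Playtest has float 1.
Now Design→Netcode→Playtest = 9+15+5 = 29 is longest, so the finish becomes 29 days.

29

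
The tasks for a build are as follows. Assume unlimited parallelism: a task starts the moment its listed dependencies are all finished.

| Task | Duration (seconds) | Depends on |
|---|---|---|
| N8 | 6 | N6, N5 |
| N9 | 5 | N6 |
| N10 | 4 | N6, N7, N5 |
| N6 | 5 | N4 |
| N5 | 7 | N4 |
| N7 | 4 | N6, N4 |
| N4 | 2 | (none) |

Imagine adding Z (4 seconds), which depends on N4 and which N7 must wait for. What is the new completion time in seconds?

15

Originally the project takes 15 seconds.
With Z inserted, N7 now waits for max(N6, N4, Z).
New critical path: N4→N5→N8 = 2+7+6 = 15 ⇒ 15 seconds.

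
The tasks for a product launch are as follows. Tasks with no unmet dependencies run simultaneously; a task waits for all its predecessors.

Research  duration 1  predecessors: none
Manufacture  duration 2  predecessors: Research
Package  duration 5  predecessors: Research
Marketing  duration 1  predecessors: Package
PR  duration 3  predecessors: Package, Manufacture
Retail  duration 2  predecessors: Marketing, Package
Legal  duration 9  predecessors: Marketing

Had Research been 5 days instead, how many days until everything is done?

20

Baseline: Research→Package→Marketing→Legal = 1+5+1+9 = 16 → 16 days.
Research lies on that path, so at 5 days the path becomes 20 days.
The critical path is still Research→Package→Marketing→Legal; finish is now 20 days.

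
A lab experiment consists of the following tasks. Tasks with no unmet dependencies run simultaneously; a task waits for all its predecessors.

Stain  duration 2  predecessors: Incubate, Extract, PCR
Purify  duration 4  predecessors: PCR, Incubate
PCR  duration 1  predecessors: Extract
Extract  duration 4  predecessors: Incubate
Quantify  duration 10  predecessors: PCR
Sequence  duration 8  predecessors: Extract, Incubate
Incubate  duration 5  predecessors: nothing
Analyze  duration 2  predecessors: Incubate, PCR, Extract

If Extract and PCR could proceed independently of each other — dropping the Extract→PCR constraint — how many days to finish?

Original critical path: Incubate→Extract→PCR→Quantify = 5+4+1+10 = 20 ⇒ 20 days.
Without Extract→PCR, PCR's earliest start moves from 9 to 0.
The longest chain is now Incubate→Extract→Sequence = 5+4+8 = 17, so the schedule takes 17 days.

17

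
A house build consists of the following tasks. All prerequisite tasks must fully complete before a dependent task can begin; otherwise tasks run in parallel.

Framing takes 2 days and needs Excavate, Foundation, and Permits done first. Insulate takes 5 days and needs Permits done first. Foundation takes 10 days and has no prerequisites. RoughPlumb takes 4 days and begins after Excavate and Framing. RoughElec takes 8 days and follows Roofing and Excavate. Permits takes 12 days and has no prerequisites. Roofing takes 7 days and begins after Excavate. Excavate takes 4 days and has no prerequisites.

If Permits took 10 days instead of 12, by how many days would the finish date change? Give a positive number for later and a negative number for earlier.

As given, the longest chain is Excavate→Roofing→RoughElec = 4+7+8 = 19, so the finish is 19 days.
Permits has 1 day of float (longest path through it is 18).
That remains the longest chain; total 19 days.
Change in finish: 19 − 19 = +0 days.

0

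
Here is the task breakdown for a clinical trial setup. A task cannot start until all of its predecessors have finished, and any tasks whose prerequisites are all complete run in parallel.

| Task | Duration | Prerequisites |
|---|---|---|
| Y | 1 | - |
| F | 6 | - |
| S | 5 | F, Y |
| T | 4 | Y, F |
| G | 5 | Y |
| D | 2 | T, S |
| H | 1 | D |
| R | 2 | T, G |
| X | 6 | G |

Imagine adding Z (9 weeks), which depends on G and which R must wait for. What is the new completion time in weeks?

17

Originally the project takes 14 weeks.
With Z inserted, R now waits for max(T, G, Z).
New critical path: Y→G→Z→R = 1+5+9+2 = 17 ⇒ 17 weeks.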